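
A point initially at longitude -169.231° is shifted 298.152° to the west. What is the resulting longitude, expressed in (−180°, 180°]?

Start at -169.231°; shift −298.152° → -467.383°.
-467.383° lies outside (−180°, 180°]; add 360° → -107.383°.

-107.383°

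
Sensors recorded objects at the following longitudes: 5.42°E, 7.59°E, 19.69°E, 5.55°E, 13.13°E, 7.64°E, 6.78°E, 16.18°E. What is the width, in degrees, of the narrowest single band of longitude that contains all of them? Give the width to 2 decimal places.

Sort the longitudes: +5.42°, +5.55°, +6.78°, +7.59°, +7.64°, +13.13°, +16.18°, +19.69°.
Eastward gaps between consecutive values (wrapping around): 0.13°, 1.23°, 0.81°, 0.05°, 5.49°, 3.05°, 3.51°, 345.73°.
Largest gap = 345.73° ⇒ minimal covering band is its complement: 360° − 345.73° = 14.27°.
Band runs from +5.42° eastward to +19.69°.

14.27°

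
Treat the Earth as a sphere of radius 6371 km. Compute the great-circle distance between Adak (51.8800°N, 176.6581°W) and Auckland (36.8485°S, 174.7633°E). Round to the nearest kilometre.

9901 km

Δλ = 174.7633 − -176.6581 = 351.4214°; wrapped into (−180°, 180°]: -8.5786°.
Δφ = -36.8485 − 51.8800 = -88.7285°.
a = sin²(Δφ/2) + cos φ₁ · cos φ₂ · sin²(Δλ/2) = 0.491668.
c = 2·atan2(√a, √(1−a)) = 1.55413 rad → d = 6371·c ≈ 9901.38 km.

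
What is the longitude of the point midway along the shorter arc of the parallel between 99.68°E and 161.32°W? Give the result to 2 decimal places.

Signed shortest Δλ from +99.68° to -161.32° is +99.00°.
Midpoint longitude = +99.68° + (+99.00°)/2 = +99.68° + 49.50° = +149.18°.
(The naïve average (+99.68 + -161.32)/2 = -30.82° is on the wrong side of the globe.)

149.18°E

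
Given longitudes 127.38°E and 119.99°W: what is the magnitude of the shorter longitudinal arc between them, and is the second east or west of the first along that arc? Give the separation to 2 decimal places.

112.63° east

Raw difference: -119.99 − 127.38 = -247.37°.
Normalise into (−180°, 180°]: -247.37° + 360° = 112.63°.
Positive ⇒ the second point lies to the east; separation 112.63°.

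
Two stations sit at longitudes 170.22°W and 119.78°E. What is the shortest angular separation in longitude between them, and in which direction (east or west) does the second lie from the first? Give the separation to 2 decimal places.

70.00° west

Raw difference: 119.78 − -170.22 = 290.0°.
Normalise into (−180°, 180°]: 290.0° − 360° = -70.0°.
Negative ⇒ the second point lies to the west; separation 70.00°.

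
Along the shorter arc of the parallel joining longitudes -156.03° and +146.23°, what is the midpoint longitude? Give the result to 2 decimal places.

+175.10°

Signed shortest Δλ from -156.03° to +146.23° is -57.74°.
Midpoint longitude = -156.03° + (-57.74°)/2 = -156.03° − 28.87° = -184.90°.
Normalise into (−180°, 180°]: +175.10°.
(The naïve average (-156.03 + +146.23)/2 = -4.9° is on the wrong side of the globe.)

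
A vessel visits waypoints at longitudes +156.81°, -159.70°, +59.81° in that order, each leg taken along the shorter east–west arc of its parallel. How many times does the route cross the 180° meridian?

Leg 1: +156.81° → -159.70°, shortest Δλ = 43.49° (east) — crosses 180°.
Leg 2: -159.70° → +59.81°, shortest Δλ = -140.49° (west) — crosses 180°.
Total crossings: 2.

2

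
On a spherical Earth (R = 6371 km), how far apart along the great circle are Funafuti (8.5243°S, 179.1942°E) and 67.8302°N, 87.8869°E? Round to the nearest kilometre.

10940 km

Δλ = 87.8869 − 179.1942 = -91.3073°.
Δφ = 67.8302 − -8.5243 = 76.3545°.
a = sin²(Δφ/2) + cos φ₁ · cos φ₂ · sin²(Δλ/2) = 0.572892.
c = 2·atan2(√a, √(1−a)) = 1.71710 rad → d = 6371·c ≈ 10939.66 km.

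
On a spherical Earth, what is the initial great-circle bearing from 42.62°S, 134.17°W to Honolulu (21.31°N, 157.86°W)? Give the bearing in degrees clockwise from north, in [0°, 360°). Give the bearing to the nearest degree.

Δλ = -157.86 − -134.17 = -23.69°.
θ = atan2( sin Δλ · cos φ₂ , cos φ₁ · sin φ₂ − sin φ₁ · cos φ₂ · cos Δλ )
  = atan2(-0.37432, 0.84510) = -23.890° → normalised to [0°, 360°): 336.110°.

336°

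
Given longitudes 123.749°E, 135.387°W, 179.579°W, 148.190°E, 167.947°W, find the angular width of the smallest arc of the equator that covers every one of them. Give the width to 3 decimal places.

Sort the longitudes: -179.579°, -167.947°, -135.387°, +123.749°, +148.190°.
Eastward gaps between consecutive values (wrapping around): 11.632°, 32.560°, 259.136°, 24.441°, 32.231°.
Largest gap = 259.136° ⇒ minimal covering band is its complement: 360° − 259.136° = 100.864°.
Band runs from +123.749° eastward to -135.387°, crossing the antimeridian.

100.864°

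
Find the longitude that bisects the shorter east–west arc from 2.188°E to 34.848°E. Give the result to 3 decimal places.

18.518°E

Signed shortest Δλ from +2.188° to +34.848° is +32.660°.
Midpoint longitude = +2.188° + (+32.660°)/2 = +2.188° + 16.330° = +18.518°.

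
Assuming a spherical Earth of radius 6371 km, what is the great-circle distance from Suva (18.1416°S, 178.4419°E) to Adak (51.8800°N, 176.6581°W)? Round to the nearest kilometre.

Δλ = -176.6581 − 178.4419 = -355.1000°; wrapped into (−180°, 180°]: 4.9000°.
Δφ = 51.8800 − -18.1416 = 70.0216°.
a = sin²(Δφ/2) + cos φ₁ · cos φ₂ · sin²(Δλ/2) = 0.330239.
c = 2·atan2(√a, √(1−a)) = 1.22439 rad → d = 6371·c ≈ 7800.57 km.

7801 km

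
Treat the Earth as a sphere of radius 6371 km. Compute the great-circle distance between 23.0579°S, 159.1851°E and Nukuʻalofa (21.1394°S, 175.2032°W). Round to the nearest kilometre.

2644 km

Δλ = -175.2032 − 159.1851 = -334.3883°; wrapped into (−180°, 180°]: 25.6117°.
Δφ = -21.1394 − -23.0579 = 1.9185°.
a = sin²(Δφ/2) + cos φ₁ · cos φ₂ · sin²(Δλ/2) = 0.042441.
c = 2·atan2(√a, √(1−a)) = 0.41500 rad → d = 6371·c ≈ 2643.95 km.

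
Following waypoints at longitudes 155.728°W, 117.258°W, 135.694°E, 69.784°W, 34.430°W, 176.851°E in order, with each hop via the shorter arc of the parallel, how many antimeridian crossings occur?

3

Leg 1: -155.728° → -117.258°, shortest Δλ = 38.47° (east) — does not cross 180°.
Leg 2: -117.258° → +135.694°, shortest Δλ = -107.048° (west) — crosses 180°.
Leg 3: +135.694° → -69.784°, shortest Δλ = 154.522° (east) — crosses 180°.
Leg 4: -69.784° → -34.430°, shortest Δλ = 35.354° (east) — does not cross 180°.
Leg 5: -34.430° → +176.851°, shortest Δλ = -148.719° (west) — crosses 180°.
Total crossings: 3.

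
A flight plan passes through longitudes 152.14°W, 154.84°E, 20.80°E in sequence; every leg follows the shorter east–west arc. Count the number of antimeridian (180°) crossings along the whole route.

1

Leg 1: -152.14° → +154.84°, shortest Δλ = -53.02° (west) — crosses 180°.
Leg 2: +154.84° → +20.80°, shortest Δλ = -134.04° (west) — does not cross 180°.
Total crossings: 1.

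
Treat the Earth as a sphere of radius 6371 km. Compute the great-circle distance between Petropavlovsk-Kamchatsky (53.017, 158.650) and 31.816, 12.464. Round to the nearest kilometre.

10030 km

Δλ = 12.464 − 158.650 = -146.186°.
Δφ = 31.816 − 53.017 = -21.201°.
a = sin²(Δφ/2) + cos φ₁ · cos φ₂ · sin²(Δλ/2) = 0.501795.
c = 2·atan2(√a, √(1−a)) = 1.57439 rad → d = 6371·c ≈ 10030.42 km.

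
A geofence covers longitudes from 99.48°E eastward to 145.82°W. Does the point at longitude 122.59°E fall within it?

Yes

Band width going east from +99.48° to -145.82°: ((-145.82 − 99.48) mod 360) = 114.70°.
Offset of +122.59° east of the west edge: ((122.59 − 99.48) mod 360) = 23.11°.
23.11° ≤ 114.70° ⇒ inside.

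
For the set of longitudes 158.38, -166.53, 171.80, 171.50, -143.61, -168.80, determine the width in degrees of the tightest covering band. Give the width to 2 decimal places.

58.01°

Sort the longitudes: -168.80°, -166.53°, -143.61°, +158.38°, +171.50°, +171.80°.
Eastward gaps between consecutive values (wrapping around): 2.27°, 22.92°, 301.99°, 13.12°, 0.30°, 19.40°.
Largest gap = 301.99° ⇒ minimal covering band is its complement: 360° − 301.99° = 58.01°.
Band runs from +158.38° eastward to -143.61°, crossing the antimeridian.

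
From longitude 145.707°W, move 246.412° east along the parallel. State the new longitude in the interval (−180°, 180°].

Start at -145.707°; shift +246.412° → +100.705°.
+100.705° already lies in (−180°, 180°].

100.705°E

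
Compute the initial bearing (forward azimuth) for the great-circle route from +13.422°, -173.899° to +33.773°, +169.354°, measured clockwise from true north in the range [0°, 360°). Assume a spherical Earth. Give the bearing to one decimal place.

326.1°

Δλ = 169.354 − -173.899 = 343.253°; wrapped into (−180°, 180°]: -16.747°.
θ = atan2( sin Δλ · cos φ₂ , cos φ₁ · sin φ₂ − sin φ₁ · cos φ₂ · cos Δλ )
  = atan2(-0.23952, 0.35595) = -33.936° → normalised to [0°, 360°): 326.064°.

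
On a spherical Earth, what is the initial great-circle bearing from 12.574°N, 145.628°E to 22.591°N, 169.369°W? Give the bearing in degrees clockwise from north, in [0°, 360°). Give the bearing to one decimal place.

70.4°

Δλ = -169.369 − 145.628 = -314.997°; wrapped into (−180°, 180°]: 45.003°.
θ = atan2( sin Δλ · cos φ₂ , cos φ₁ · sin φ₂ − sin φ₁ · cos φ₂ · cos Δλ )
  = atan2(0.65289, 0.23282) = 70.374° → normalised to [0°, 360°): 70.374°.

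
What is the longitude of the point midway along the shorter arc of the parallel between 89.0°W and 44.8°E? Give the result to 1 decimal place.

22.1°W

Signed shortest Δλ from -89.0° to +44.8° is +133.8°.
Midpoint longitude = -89.0° + (+133.8°)/2 = -89.0° + 66.9° = -22.1°.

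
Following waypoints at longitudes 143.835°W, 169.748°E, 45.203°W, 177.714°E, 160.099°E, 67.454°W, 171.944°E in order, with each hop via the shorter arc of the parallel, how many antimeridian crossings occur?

5

Leg 1: -143.835° → +169.748°, shortest Δλ = -46.417° (west) — crosses 180°.
Leg 2: +169.748° → -45.203°, shortest Δλ = 145.049° (east) — crosses 180°.
Leg 3: -45.203° → +177.714°, shortest Δλ = -137.083° (west) — crosses 180°.
Leg 4: +177.714° → +160.099°, shortest Δλ = -17.615° (west) — does not cross 180°.
Leg 5: +160.099° → -67.454°, shortest Δλ = 132.447° (east) — crosses 180°.
Leg 6: -67.454° → +171.944°, shortest Δλ = -120.602° (west) — crosses 180°.
Total crossings: 5.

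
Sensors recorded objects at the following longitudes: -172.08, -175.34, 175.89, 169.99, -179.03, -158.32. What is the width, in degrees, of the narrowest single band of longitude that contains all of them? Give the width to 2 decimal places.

Sort the longitudes: -179.03°, -175.34°, -172.08°, -158.32°, +169.99°, +175.89°.
Eastward gaps between consecutive values (wrapping around): 3.69°, 3.26°, 13.76°, 328.31°, 5.90°, 5.08°.
Largest gap = 328.31° ⇒ minimal covering band is its complement: 360° − 328.31° = 31.69°.
Band runs from +169.99° eastward to -158.32°, crossing the antimeridian.

31.69°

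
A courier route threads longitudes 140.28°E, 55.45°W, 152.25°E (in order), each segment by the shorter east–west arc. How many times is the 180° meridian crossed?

Leg 1: +140.28° → -55.45°, shortest Δλ = 164.27° (east) — crosses 180°.
Leg 2: -55.45° → +152.25°, shortest Δλ = -152.3° (west) — crosses 180°.
Total crossings: 2.

2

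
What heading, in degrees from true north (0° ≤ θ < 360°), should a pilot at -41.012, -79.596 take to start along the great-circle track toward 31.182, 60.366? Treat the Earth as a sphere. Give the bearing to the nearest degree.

94°

Δλ = 60.366 − -79.596 = 139.962°.
θ = atan2( sin Δλ · cos φ₂ , cos φ₁ · sin φ₂ − sin φ₁ · cos φ₂ · cos Δλ )
  = atan2(0.55036, -0.03914) = 94.068° → normalised to [0°, 360°): 94.068°.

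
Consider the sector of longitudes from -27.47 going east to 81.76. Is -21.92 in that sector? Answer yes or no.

Yes

Band width going east from -27.47° to +81.76°: ((81.76 − -27.47) mod 360) = 109.23°.
Offset of -21.92° east of the west edge: ((-21.92 − -27.47) mod 360) = 5.55°.
5.55° ≤ 109.23° ⇒ inside.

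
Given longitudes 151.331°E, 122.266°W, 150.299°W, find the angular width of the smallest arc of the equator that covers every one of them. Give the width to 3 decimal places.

Sort the longitudes: -150.299°, -122.266°, +151.331°.
Eastward gaps between consecutive values (wrapping around): 28.033°, 273.597°, 58.370°.
Largest gap = 273.597° ⇒ minimal covering band is its complement: 360° − 273.597° = 86.403°.
Band runs from +151.331° eastward to -122.266°, crossing the antimeridian.

86.403°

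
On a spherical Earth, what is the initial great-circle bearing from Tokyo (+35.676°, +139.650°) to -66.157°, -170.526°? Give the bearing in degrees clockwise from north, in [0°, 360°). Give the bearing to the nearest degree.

161°

Δλ = -170.526 − 139.650 = -310.176°; wrapped into (−180°, 180°]: 49.824°.
θ = atan2( sin Δλ · cos φ₂ , cos φ₁ · sin φ₂ − sin φ₁ · cos φ₂ · cos Δλ )
  = atan2(0.30886, -0.89509) = 160.963° → normalised to [0°, 360°): 160.963°.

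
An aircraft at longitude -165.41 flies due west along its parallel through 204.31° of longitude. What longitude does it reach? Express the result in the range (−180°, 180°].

-9.72°

Start at -165.41°; shift −204.31° → -369.72°.
-369.72° lies outside (−180°, 180°]; add 360° → -9.72°.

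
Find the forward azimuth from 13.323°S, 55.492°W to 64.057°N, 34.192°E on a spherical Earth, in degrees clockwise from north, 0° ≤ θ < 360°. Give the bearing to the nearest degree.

Δλ = 34.192 − -55.492 = 89.684°.
θ = atan2( sin Δλ · cos φ₂ , cos φ₁ · sin φ₂ − sin φ₁ · cos φ₂ · cos Δλ )
  = atan2(0.43747, 0.87558) = 26.548° → normalised to [0°, 360°): 26.548°.

27°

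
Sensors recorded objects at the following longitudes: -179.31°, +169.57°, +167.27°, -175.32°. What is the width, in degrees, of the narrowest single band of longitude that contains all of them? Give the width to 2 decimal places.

17.41°

Sort the longitudes: -179.31°, -175.32°, +167.27°, +169.57°.
Eastward gaps between consecutive values (wrapping around): 3.99°, 342.59°, 2.30°, 11.12°.
Largest gap = 342.59° ⇒ minimal covering band is its complement: 360° − 342.59° = 17.41°.
Band runs from +167.27° eastward to -175.32°, crossing the antimeridian.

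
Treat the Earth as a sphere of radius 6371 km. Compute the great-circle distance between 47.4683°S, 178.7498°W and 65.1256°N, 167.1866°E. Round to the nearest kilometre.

Δλ = 167.1866 − -178.7498 = 345.9364°; wrapped into (−180°, 180°]: -14.0636°.
Δφ = 65.1256 − -47.4683 = 112.5939°.
a = sin²(Δφ/2) + cos φ₁ · cos φ₂ · sin²(Δλ/2) = 0.696360.
c = 2·atan2(√a, √(1−a)) = 1.97438 rad → d = 6371·c ≈ 12578.80 km.

12579 km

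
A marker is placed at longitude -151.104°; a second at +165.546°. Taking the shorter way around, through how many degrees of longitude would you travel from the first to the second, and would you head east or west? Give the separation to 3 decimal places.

Raw difference: 165.546 − -151.104 = 316.65°.
Normalise into (−180°, 180°]: 316.65° − 360° = -43.35°.
Negative ⇒ the second point lies to the west; separation 43.350°.

43.350° west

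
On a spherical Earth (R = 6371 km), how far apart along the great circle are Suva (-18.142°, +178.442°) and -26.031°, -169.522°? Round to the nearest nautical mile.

Δλ = -169.522 − 178.442 = -347.964°; wrapped into (−180°, 180°]: 12.036°.
Δφ = -26.031 − -18.142 = -7.889°.
a = sin²(Δφ/2) + cos φ₁ · cos φ₂ · sin²(Δλ/2) = 0.014118.
c = 2·atan2(√a, √(1−a)) = 0.23820 rad → d = 6371·c ≈ 1517.56 km ≈ 819.42 nmi.

819 nmi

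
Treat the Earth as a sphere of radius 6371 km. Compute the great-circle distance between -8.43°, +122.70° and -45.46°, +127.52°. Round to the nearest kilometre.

Δλ = 127.52 − 122.70 = 4.82°.
Δφ = -45.46 − -8.43 = -37.03°.
a = sin²(Δφ/2) + cos φ₁ · cos φ₂ · sin²(Δλ/2) = 0.102067.
c = 2·atan2(√a, √(1−a)) = 0.65036 rad → d = 6371·c ≈ 4143.44 km.

4143 km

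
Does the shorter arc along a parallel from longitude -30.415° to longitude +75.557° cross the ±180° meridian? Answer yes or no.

Signed shortest Δλ = ((75.557 − -30.415 + 180) mod 360) − 180 = 105.972°.
Going east by 105.972° from -30.415° reaches +75.557° without touching 180°.

No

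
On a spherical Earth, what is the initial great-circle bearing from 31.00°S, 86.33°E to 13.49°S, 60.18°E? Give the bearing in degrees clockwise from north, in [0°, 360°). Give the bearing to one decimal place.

300.2°

Δλ = 60.18 − 86.33 = -26.15°.
θ = atan2( sin Δλ · cos φ₂ , cos φ₁ · sin φ₂ − sin φ₁ · cos φ₂ · cos Δλ )
  = atan2(-0.42856, 0.24961) = -59.782° → normalised to [0°, 360°): 300.218°.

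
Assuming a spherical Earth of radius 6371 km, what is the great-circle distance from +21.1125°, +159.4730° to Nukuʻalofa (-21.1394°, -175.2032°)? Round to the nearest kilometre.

Δλ = -175.2032 − 159.4730 = -334.6762°; wrapped into (−180°, 180°]: 25.3238°.
Δφ = -21.1394 − 21.1125 = -42.2519°.
a = sin²(Δφ/2) + cos φ₁ · cos φ₂ · sin²(Δλ/2) = 0.171708.
c = 2·atan2(√a, √(1−a)) = 0.85452 rad → d = 6371·c ≈ 5444.12 km.

5444 km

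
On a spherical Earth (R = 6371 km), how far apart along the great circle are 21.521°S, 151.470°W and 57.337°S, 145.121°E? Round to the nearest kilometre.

Δλ = 145.121 − -151.470 = 296.591°; wrapped into (−180°, 180°]: -63.409°.
Δφ = -57.337 − -21.521 = -35.816°.
a = sin²(Δφ/2) + cos φ₁ · cos φ₂ · sin²(Δλ/2) = 0.233217.
c = 2·atan2(√a, √(1−a)) = 1.00799 rad → d = 6371·c ≈ 6421.87 km.

6422 km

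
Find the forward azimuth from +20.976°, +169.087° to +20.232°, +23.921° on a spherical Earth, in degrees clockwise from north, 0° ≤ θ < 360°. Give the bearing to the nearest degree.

Δλ = 23.921 − 169.087 = -145.166°.
θ = atan2( sin Δλ · cos φ₂ , cos φ₁ · sin φ₂ − sin φ₁ · cos φ₂ · cos Δλ )
  = atan2(-0.53596, 0.59861) = -41.839° → normalised to [0°, 360°): 318.161°.

318°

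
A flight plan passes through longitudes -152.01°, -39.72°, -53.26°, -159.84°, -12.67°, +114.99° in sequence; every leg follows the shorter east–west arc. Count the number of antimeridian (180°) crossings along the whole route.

Leg 1: -152.01° → -39.72°, shortest Δλ = 112.29° (east) — does not cross 180°.
Leg 2: -39.72° → -53.26°, shortest Δλ = -13.54° (west) — does not cross 180°.
Leg 3: -53.26° → -159.84°, shortest Δλ = -106.58° (west) — does not cross 180°.
Leg 4: -159.84° → -12.67°, shortest Δλ = 147.17° (east) — does not cross 180°.
Leg 5: -12.67° → +114.99°, shortest Δλ = 127.66° (east) — does not cross 180°.
Total crossings: 0.

0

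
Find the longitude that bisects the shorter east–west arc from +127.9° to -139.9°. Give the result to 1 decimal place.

Signed shortest Δλ from +127.9° to -139.9° is +92.2°.
Midpoint longitude = +127.9° + (+92.2°)/2 = +127.9° + 46.1° = +174.0°.
(The naïve average (+127.9 + -139.9)/2 = -6.0° is on the wrong side of the globe.)

+174.0°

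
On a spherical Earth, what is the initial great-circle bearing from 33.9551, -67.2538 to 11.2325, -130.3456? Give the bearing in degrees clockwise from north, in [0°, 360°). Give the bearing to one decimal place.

264.4°

Δλ = -130.3456 − -67.2538 = -63.0918°.
θ = atan2( sin Δλ · cos φ₂ , cos φ₁ · sin φ₂ − sin φ₁ · cos φ₂ · cos Δλ )
  = atan2(-0.87465, -0.08636) = -95.639° → normalised to [0°, 360°): 264.361°.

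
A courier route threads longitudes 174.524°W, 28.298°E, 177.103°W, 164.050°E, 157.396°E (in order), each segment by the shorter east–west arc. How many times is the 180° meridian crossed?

3

Leg 1: -174.524° → +28.298°, shortest Δλ = -157.178° (west) — crosses 180°.
Leg 2: +28.298° → -177.103°, shortest Δλ = 154.599° (east) — crosses 180°.
Leg 3: -177.103° → +164.050°, shortest Δλ = -18.847° (west) — crosses 180°.
Leg 4: +164.050° → +157.396°, shortest Δλ = -6.654° (west) — does not cross 180°.
Total crossings: 3.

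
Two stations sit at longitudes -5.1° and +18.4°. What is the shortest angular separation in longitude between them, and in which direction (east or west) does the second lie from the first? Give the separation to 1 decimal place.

23.5° east

Raw difference: 18.4 − -5.1 = 23.5°.
Normalise into (−180°, 180°]: 23.5° stays 23.5°.
Positive ⇒ the second point lies to the east; separation 23.5°.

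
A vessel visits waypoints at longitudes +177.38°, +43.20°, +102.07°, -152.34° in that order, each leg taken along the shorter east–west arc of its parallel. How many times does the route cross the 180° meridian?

1

Leg 1: +177.38° → +43.20°, shortest Δλ = -134.18° (west) — does not cross 180°.
Leg 2: +43.20° → +102.07°, shortest Δλ = 58.87° (east) — does not cross 180°.
Leg 3: +102.07° → -152.34°, shortest Δλ = 105.59° (east) — crosses 180°.
Total crossings: 1.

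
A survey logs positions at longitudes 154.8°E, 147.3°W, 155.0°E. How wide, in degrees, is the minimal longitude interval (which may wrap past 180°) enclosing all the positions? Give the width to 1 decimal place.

57.9°

Sort the longitudes: -147.3°, +154.8°, +155.0°.
Eastward gaps between consecutive values (wrapping around): 302.1°, 0.2°, 57.7°.
Largest gap = 302.1° ⇒ minimal covering band is its complement: 360° − 302.1° = 57.9°.
Band runs from +154.8° eastward to -147.3°, crossing the antimeridian.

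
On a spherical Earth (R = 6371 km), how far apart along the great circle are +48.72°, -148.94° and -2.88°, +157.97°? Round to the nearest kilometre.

Δλ = 157.97 − -148.94 = 306.91°; wrapped into (−180°, 180°]: -53.09°.
Δφ = -2.88 − 48.72 = -51.60°.
a = sin²(Δφ/2) + cos φ₁ · cos φ₂ · sin²(Δλ/2) = 0.321023.
c = 2·atan2(√a, √(1−a)) = 1.20472 rad → d = 6371·c ≈ 7675.27 km.

7675 km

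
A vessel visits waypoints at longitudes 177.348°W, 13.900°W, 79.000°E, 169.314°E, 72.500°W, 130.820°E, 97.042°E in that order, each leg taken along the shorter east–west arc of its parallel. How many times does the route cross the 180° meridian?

2

Leg 1: -177.348° → -13.900°, shortest Δλ = 163.448° (east) — does not cross 180°.
Leg 2: -13.900° → +79.000°, shortest Δλ = 92.9° (east) — does not cross 180°.
Leg 3: +79.000° → +169.314°, shortest Δλ = 90.314° (east) — does not cross 180°.
Leg 4: +169.314° → -72.500°, shortest Δλ = 118.186° (east) — crosses 180°.
Leg 5: -72.500° → +130.820°, shortest Δλ = -156.68° (west) — crosses 180°.
Leg 6: +130.820° → +97.042°, shortest Δλ = -33.778° (west) — does not cross 180°.
Total crossings: 2.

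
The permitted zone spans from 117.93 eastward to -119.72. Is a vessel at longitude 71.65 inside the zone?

No

Band width going east from +117.93° to -119.72°: ((-119.72 − 117.93) mod 360) = 122.35°.
Offset of +71.65° east of the west edge: ((71.65 − 117.93) mod 360) = 313.72°.
313.72° > 122.35° ⇒ outside.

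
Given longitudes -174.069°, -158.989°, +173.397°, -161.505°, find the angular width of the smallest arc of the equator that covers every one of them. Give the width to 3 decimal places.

27.614°

Sort the longitudes: -174.069°, -161.505°, -158.989°, +173.397°.
Eastward gaps between consecutive values (wrapping around): 12.564°, 2.516°, 332.386°, 12.534°.
Largest gap = 332.386° ⇒ minimal covering band is its complement: 360° − 332.386° = 27.614°.
Band runs from +173.397° eastward to -158.989°, crossing the antimeridian.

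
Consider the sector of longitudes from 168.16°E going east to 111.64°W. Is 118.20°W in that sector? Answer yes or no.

Yes

Band width going east from +168.16° to -111.64°: ((-111.64 − 168.16) mod 360) = 80.20°.
Offset of -118.20° east of the west edge: ((-118.20 − 168.16) mod 360) = 73.64°.
73.64° ≤ 80.20° ⇒ inside.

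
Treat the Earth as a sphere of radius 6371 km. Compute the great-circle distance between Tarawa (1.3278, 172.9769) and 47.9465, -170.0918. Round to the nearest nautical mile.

2934 nmi

Δλ = -170.0918 − 172.9769 = -343.0687°; wrapped into (−180°, 180°]: 16.9313°.
Δφ = 47.9465 − 1.3278 = 46.6187°.
a = sin²(Δφ/2) + cos φ₁ · cos φ₂ · sin²(Δλ/2) = 0.171088.
c = 2·atan2(√a, √(1−a)) = 0.85287 rad → d = 6371·c ≈ 5433.63 km ≈ 2933.93 nmi.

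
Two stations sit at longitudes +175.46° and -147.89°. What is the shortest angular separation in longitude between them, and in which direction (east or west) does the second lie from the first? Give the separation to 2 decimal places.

Raw difference: -147.89 − 175.46 = -323.35°.
Normalise into (−180°, 180°]: -323.35° + 360° = 36.65°.
Positive ⇒ the second point lies to the east; separation 36.65°.

36.65° east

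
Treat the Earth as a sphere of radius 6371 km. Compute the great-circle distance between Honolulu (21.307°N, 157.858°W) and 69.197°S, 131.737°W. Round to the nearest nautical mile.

5550 nmi

Δλ = -131.737 − -157.858 = 26.121°.
Δφ = -69.197 − 21.307 = -90.504°.
a = sin²(Δφ/2) + cos φ₁ · cos φ₂ · sin²(Δλ/2) = 0.521295.
c = 2·atan2(√a, √(1−a)) = 1.61340 rad → d = 6371·c ≈ 10278.97 km ≈ 5550.20 nmi.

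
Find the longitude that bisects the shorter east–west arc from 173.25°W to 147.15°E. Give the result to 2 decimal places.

Signed shortest Δλ from -173.25° to +147.15° is -39.60°.
Midpoint longitude = -173.25° + (-39.60°)/2 = -173.25° − 19.80° = -193.05°.
Normalise into (−180°, 180°]: +166.95°.
(The naïve average (-173.25 + +147.15)/2 = -13.05° is on the wrong side of the globe.)

166.95°E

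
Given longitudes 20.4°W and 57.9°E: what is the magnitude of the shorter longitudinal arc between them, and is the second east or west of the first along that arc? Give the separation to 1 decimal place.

78.3° east

Raw difference: 57.9 − -20.4 = 78.3°.
Normalise into (−180°, 180°]: 78.3° stays 78.3°.
Positive ⇒ the second point lies to the east; separation 78.3°.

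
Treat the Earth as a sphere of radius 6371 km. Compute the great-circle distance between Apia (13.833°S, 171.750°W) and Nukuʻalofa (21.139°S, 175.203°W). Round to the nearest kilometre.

Δλ = -175.203 − -171.750 = -3.453°.
Δφ = -21.139 − -13.833 = -7.306°.
a = sin²(Δφ/2) + cos φ₁ · cos φ₂ · sin²(Δλ/2) = 0.004882.
c = 2·atan2(√a, √(1−a)) = 0.13985 rad → d = 6371·c ≈ 890.98 km.

891 km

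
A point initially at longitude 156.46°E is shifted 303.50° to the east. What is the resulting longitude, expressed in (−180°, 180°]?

99.96°E

Start at +156.46°; shift +303.50° → +459.96°.
+459.96° lies outside (−180°, 180°]; subtract 360° → +99.96°.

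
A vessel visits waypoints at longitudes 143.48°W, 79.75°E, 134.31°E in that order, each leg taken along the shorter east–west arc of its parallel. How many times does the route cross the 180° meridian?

1

Leg 1: -143.48° → +79.75°, shortest Δλ = -136.77° (west) — crosses 180°.
Leg 2: +79.75° → +134.31°, shortest Δλ = 54.56° (east) — does not cross 180°.
Total crossings: 1.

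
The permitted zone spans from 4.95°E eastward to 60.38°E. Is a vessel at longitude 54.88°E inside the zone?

Band width going east from +4.95° to +60.38°: ((60.38 − 4.95) mod 360) = 55.43°.
Offset of +54.88° east of the west edge: ((54.88 − 4.95) mod 360) = 49.93°.
49.93° ≤ 55.43° ⇒ inside.

Yes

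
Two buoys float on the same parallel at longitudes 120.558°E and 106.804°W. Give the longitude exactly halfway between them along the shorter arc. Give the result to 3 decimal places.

Signed shortest Δλ from +120.558° to -106.804° is +132.638°.
Midpoint longitude = +120.558° + (+132.638°)/2 = +120.558° + 66.319° = +186.877°.
Normalise into (−180°, 180°]: -173.123°.
(The naïve average (+120.558 + -106.804)/2 = 6.877° is on the wrong side of the globe.)

173.123°W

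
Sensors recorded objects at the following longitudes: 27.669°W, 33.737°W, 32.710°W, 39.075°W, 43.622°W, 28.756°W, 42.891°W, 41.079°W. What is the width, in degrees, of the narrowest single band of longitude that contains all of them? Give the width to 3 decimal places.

Sort the longitudes: -43.622°, -42.891°, -41.079°, -39.075°, -33.737°, -32.710°, -28.756°, -27.669°.
Eastward gaps between consecutive values (wrapping around): 0.731°, 1.812°, 2.004°, 5.338°, 1.027°, 3.954°, 1.087°, 344.047°.
Largest gap = 344.047° ⇒ minimal covering band is its complement: 360° − 344.047° = 15.953°.
Band runs from -43.622° eastward to -27.669°.

15.953°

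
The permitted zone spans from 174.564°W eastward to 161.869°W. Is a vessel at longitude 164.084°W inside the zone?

Band width going east from -174.564° to -161.869°: ((-161.869 − -174.564) mod 360) = 12.695°.
Offset of -164.084° east of the west edge: ((-164.084 − -174.564) mod 360) = 10.480°.
10.480° ≤ 12.695° ⇒ inside.

Yes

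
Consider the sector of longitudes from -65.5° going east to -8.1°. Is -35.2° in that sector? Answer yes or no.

Band width going east from -65.5° to -8.1°: ((-8.1 − -65.5) mod 360) = 57.4°.
Offset of -35.2° east of the west edge: ((-35.2 − -65.5) mod 360) = 30.3°.
30.3° ≤ 57.4° ⇒ inside.

Yes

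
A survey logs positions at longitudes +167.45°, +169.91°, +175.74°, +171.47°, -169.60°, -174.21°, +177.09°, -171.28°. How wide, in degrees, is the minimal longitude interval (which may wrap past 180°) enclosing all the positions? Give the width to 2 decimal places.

22.95°

Sort the longitudes: -174.21°, -171.28°, -169.60°, +167.45°, +169.91°, +171.47°, +175.74°, +177.09°.
Eastward gaps between consecutive values (wrapping around): 2.93°, 1.68°, 337.05°, 2.46°, 1.56°, 4.27°, 1.35°, 8.70°.
Largest gap = 337.05° ⇒ minimal covering band is its complement: 360° − 337.05° = 22.95°.
Band runs from +167.45° eastward to -169.60°, crossing the antimeridian.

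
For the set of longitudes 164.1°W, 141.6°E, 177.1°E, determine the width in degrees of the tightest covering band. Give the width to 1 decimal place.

Sort the longitudes: -164.1°, +141.6°, +177.1°.
Eastward gaps between consecutive values (wrapping around): 305.7°, 35.5°, 18.8°.
Largest gap = 305.7° ⇒ minimal covering band is its complement: 360° − 305.7° = 54.3°.
Band runs from +141.6° eastward to -164.1°, crossing the antimeridian.

54.3°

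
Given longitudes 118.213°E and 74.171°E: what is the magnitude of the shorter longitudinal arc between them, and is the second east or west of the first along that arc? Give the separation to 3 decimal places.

Raw difference: 74.171 − 118.213 = -44.042°.
Normalise into (−180°, 180°]: -44.042° stays -44.042°.
Negative ⇒ the second point lies to the west; separation 44.042°.

44.042° west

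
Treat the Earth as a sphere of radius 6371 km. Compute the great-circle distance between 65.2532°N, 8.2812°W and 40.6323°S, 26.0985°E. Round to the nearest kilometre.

12145 km

Δλ = 26.0985 − -8.2812 = 34.3797°.
Δφ = -40.6323 − 65.2532 = -105.8855°.
a = sin²(Δφ/2) + cos φ₁ · cos φ₂ · sin²(Δλ/2) = 0.664605.
c = 2·atan2(√a, √(1−a)) = 1.90626 rad → d = 6371·c ≈ 12144.81 km.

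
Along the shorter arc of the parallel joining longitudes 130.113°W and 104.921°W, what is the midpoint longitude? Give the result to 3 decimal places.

117.517°W

Signed shortest Δλ from -130.113° to -104.921° is +25.192°.
Midpoint longitude = -130.113° + (+25.192°)/2 = -130.113° + 12.596° = -117.517°.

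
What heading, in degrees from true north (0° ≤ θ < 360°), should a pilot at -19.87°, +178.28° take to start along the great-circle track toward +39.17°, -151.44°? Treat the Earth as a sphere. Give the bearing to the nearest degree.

Δλ = -151.44 − 178.28 = -329.72°; wrapped into (−180°, 180°]: 30.28°.
θ = atan2( sin Δλ · cos φ₂ , cos φ₁ · sin φ₂ − sin φ₁ · cos φ₂ · cos Δλ )
  = atan2(0.39091, 0.82158) = 25.446° → normalised to [0°, 360°): 25.446°.

25°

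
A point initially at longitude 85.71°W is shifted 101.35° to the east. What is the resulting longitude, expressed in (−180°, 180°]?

15.64°E

Start at -85.71°; shift +101.35° → +15.64°.
+15.64° already lies in (−180°, 180°].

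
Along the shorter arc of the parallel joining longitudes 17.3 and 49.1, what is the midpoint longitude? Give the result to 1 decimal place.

+33.2°

Signed shortest Δλ from +17.3° to +49.1° is +31.8°.
Midpoint longitude = +17.3° + (+31.8°)/2 = +17.3° + 15.9° = +33.2°.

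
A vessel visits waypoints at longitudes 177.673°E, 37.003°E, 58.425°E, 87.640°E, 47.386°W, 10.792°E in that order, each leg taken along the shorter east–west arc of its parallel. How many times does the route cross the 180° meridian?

Leg 1: +177.673° → +37.003°, shortest Δλ = -140.67° (west) — does not cross 180°.
Leg 2: +37.003° → +58.425°, shortest Δλ = 21.422° (east) — does not cross 180°.
Leg 3: +58.425° → +87.640°, shortest Δλ = 29.215° (east) — does not cross 180°.
Leg 4: +87.640° → -47.386°, shortest Δλ = -135.026° (west) — does not cross 180°.
Leg 5: -47.386° → +10.792°, shortest Δλ = 58.178° (east) — does not cross 180°.
Total crossings: 0.

0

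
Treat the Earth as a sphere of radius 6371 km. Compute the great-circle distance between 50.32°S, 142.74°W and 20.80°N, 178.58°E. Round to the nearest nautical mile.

4737 nmi

Δλ = 178.58 − -142.74 = 321.32°; wrapped into (−180°, 180°]: -38.68°.
Δφ = 20.80 − -50.32 = 71.12°.
a = sin²(Δφ/2) + cos φ₁ · cos φ₂ · sin²(Δλ/2) = 0.403670.
c = 2·atan2(√a, √(1−a)) = 1.37692 rad → d = 6371·c ≈ 8772.39 km ≈ 4736.71 nmi.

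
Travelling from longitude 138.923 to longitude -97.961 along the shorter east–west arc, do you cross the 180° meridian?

Naïve |-97.961 − 138.923| = 236.884° > 180°, so the shorter arc goes the other way round — across 180°.
Signed shortest Δλ = ((-97.961 − 138.923 + 180) mod 360) − 180 = 123.116°.
Going east by 123.116° from +138.923° passes through 180° before reaching -97.961°.

Yes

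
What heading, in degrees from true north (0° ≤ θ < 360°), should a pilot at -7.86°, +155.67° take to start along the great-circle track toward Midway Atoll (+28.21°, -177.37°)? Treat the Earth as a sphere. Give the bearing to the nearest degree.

Δλ = -177.37 − 155.67 = -333.04°; wrapped into (−180°, 180°]: 26.96°.
θ = atan2( sin Δλ · cos φ₂ , cos φ₁ · sin φ₂ − sin φ₁ · cos φ₂ · cos Δλ )
  = atan2(0.39952, 0.57568) = 34.761° → normalised to [0°, 360°): 34.761°.

35°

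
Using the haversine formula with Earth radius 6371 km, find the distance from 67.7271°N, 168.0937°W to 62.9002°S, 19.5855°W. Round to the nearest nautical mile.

9977 nmi

Δλ = -19.5855 − -168.0937 = 148.5082°.
Δφ = -62.9002 − 67.7271 = -130.6273°.
a = sin²(Δφ/2) + cos φ₁ · cos φ₂ · sin²(Δλ/2) = 0.985512.
c = 2·atan2(√a, √(1−a)) = 2.90027 rad → d = 6371·c ≈ 18477.64 km ≈ 9977.13 nmi.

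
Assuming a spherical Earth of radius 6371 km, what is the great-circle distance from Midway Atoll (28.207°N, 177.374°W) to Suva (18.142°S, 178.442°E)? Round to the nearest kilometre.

5173 km

Δλ = 178.442 − -177.374 = 355.816°; wrapped into (−180°, 180°]: -4.184°.
Δφ = -18.142 − 28.207 = -46.349°.
a = sin²(Δφ/2) + cos φ₁ · cos φ₂ · sin²(Δλ/2) = 0.155984.
c = 2·atan2(√a, √(1−a)) = 0.81202 rad → d = 6371·c ≈ 5173.40 km.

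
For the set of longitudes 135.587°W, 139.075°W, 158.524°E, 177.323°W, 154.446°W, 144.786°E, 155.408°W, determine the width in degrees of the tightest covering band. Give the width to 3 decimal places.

Sort the longitudes: -177.323°, -155.408°, -154.446°, -139.075°, -135.587°, +144.786°, +158.524°.
Eastward gaps between consecutive values (wrapping around): 21.915°, 0.962°, 15.371°, 3.488°, 280.373°, 13.738°, 24.153°.
Largest gap = 280.373° ⇒ minimal covering band is its complement: 360° − 280.373° = 79.627°.
Band runs from +144.786° eastward to -135.587°, crossing the antimeridian.

79.627°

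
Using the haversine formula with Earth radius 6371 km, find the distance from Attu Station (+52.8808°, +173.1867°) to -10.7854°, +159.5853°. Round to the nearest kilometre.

7197 km

Δλ = 159.5853 − 173.1867 = -13.6014°.
Δφ = -10.7854 − 52.8808 = -63.6662°.
a = sin²(Δφ/2) + cos φ₁ · cos φ₂ · sin²(Δλ/2) = 0.286513.
c = 2·atan2(√a, √(1−a)) = 1.12965 rad → d = 6371·c ≈ 7197.01 km.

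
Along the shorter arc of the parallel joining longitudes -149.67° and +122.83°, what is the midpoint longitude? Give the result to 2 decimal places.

+166.58°

Signed shortest Δλ from -149.67° to +122.83° is -87.50°.
Midpoint longitude = -149.67° + (-87.50°)/2 = -149.67° − 43.75° = -193.42°.
Normalise into (−180°, 180°]: +166.58°.
(The naïve average (-149.67 + +122.83)/2 = -13.42° is on the wrong side of the globe.)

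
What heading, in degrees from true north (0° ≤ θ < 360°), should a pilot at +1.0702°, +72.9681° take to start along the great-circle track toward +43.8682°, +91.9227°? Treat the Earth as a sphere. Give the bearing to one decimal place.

Δλ = 91.9227 − 72.9681 = 18.9546°.
θ = atan2( sin Δλ · cos φ₂ , cos φ₁ · sin φ₂ − sin φ₁ · cos φ₂ · cos Δλ )
  = atan2(0.23417, 0.68015) = 18.999° → normalised to [0°, 360°): 18.999°.

19.0°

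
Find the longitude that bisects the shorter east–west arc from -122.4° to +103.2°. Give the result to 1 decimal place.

+170.4°

Signed shortest Δλ from -122.4° to +103.2° is -134.4°.
Midpoint longitude = -122.4° + (-134.4°)/2 = -122.4° − 67.2° = -189.6°.
Normalise into (−180°, 180°]: +170.4°.
(The naïve average (-122.4 + +103.2)/2 = -9.6° is on the wrong side of the globe.)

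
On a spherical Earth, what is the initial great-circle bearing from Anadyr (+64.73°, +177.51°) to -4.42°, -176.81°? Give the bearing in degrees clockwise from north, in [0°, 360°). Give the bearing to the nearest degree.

Δλ = -176.81 − 177.51 = -354.32°; wrapped into (−180°, 180°]: 5.68°.
θ = atan2( sin Δλ · cos φ₂ , cos φ₁ · sin φ₂ − sin φ₁ · cos φ₂ · cos Δλ )
  = atan2(0.09868, -0.93009) = 173.944° → normalised to [0°, 360°): 173.944°.

174°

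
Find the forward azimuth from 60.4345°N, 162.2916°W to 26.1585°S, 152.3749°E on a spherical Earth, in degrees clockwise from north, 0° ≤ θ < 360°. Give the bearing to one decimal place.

219.8°

Δλ = 152.3749 − -162.2916 = 314.6665°; wrapped into (−180°, 180°]: -45.3335°.
θ = atan2( sin Δλ · cos φ₂ , cos φ₁ · sin φ₂ − sin φ₁ · cos φ₂ · cos Δλ )
  = atan2(-0.63837, -0.76635) = -140.206° → normalised to [0°, 360°): 219.794°.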